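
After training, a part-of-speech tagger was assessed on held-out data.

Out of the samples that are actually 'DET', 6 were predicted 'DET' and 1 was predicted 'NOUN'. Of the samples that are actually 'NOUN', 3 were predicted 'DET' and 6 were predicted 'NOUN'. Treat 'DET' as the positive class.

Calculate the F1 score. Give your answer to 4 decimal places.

0.7500

Precision = TP/(TP+FP) = 6/9 = 0.6667
Recall = TP/(TP+FN) = 6/7 = 0.8571
F1 = 2·TP/(2·TP+FP+FN) = 12/16 = 0.7500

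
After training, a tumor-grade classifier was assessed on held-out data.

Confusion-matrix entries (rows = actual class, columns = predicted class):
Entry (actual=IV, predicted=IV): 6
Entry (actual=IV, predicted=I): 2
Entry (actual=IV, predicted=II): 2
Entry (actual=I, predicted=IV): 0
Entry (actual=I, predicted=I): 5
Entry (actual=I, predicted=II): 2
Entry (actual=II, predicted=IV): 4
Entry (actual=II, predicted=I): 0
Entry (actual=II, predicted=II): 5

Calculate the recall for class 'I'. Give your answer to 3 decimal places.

0.714

Treat 'I' as positive and all other classes as negative.
recall = TP/(TP+FN).
I: TP=5, FN=0+2=2 → 5/7 = 0.7143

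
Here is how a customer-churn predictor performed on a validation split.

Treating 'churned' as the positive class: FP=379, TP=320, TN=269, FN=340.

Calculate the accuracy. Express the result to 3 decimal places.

Accuracy = (TP+TN)/N = (320+269)/1308 = 0.450

0.450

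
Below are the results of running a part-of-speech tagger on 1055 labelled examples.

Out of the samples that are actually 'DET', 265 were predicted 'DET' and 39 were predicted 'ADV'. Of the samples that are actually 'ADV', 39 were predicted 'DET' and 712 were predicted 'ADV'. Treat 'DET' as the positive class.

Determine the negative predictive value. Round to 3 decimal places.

NPV = TN/(TN+FN) = 712/(712+39) = 0.948

0.948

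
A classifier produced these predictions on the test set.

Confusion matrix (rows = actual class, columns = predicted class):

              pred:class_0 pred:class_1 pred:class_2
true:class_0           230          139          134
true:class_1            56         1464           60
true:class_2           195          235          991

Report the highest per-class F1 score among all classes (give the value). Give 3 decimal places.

Per-class F1 score (2·TP/(2·TP+FP+FN)):
  class_0: TP=230, FP=56+195=251, FN=139+134=273 → 460/984 = 0.4675
  class_1: TP=1464, FP=139+235=374, FN=56+60=116 → 2928/3418 = 0.8566
  class_2: TP=991, FP=134+60=194, FN=195+235=430 → 1982/2606 = 0.7606
Highest is class 'class_1' with F1 score = 0.857.

0.857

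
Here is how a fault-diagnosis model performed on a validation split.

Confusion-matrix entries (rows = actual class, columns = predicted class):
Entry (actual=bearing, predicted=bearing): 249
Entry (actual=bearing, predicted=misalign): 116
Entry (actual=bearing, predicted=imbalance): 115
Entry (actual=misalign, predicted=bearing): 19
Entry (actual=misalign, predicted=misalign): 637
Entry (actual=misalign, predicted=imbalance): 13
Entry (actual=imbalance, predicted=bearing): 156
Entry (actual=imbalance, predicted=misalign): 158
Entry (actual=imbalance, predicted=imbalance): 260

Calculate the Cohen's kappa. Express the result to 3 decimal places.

Observed agreement pₒ = trace/N = 1146/1723 = 0.6651
Expected agreement pₑ = Σ (rowᵢ·colᵢ)/N² = (480·424 + 669·911 + 574·388)/1723² = 0.3489
κ = (pₒ − pₑ)/(1 − pₑ) = (0.6651 − 0.3489)/(1 − 0.3489) = 0.486

0.486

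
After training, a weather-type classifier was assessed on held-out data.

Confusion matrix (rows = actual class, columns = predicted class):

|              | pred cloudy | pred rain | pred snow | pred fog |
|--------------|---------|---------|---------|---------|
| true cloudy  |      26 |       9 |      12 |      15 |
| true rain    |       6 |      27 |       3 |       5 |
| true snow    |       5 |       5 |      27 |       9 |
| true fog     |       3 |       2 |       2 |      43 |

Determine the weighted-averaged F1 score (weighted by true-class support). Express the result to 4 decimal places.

0.6071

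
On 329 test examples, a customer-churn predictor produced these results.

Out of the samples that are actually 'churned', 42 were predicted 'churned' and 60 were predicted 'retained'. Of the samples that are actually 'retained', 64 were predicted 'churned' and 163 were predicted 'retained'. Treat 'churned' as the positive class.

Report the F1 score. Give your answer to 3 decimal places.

Precision = TP/(TP+FP) = 42/106 = 0.3962
Recall = TP/(TP+FN) = 42/102 = 0.4118
F1 = 2·TP/(2·TP+FP+FN) = 84/208 = 0.404

0.404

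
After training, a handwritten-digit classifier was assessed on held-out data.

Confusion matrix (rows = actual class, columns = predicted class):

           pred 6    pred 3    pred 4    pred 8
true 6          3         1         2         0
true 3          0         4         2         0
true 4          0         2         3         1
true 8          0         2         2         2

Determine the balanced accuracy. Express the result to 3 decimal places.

0.500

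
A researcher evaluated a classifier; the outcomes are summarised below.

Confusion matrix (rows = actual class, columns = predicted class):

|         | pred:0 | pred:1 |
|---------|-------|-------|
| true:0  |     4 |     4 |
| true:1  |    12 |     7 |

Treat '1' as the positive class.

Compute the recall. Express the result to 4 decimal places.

Recall = TP/(TP+FN) = 7/(7+12) = 7/19 = 0.3684

0.3684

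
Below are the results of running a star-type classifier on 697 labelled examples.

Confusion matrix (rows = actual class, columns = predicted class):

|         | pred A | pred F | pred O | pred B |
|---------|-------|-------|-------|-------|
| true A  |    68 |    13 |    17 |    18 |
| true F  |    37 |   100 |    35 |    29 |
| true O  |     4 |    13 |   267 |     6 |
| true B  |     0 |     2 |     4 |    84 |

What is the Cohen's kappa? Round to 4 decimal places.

Observed agreement pₒ = trace/N = 519/697 = 0.74462
Expected agreement pₑ = Σ (rowᵢ·colᵢ)/N² = (116·109 + 201·128 + 290·323 + 90·137)/697² = 0.29718
κ = (pₒ − pₑ)/(1 − pₑ) = (0.74462 − 0.29718)/(1 − 0.29718) = 0.6366

0.6366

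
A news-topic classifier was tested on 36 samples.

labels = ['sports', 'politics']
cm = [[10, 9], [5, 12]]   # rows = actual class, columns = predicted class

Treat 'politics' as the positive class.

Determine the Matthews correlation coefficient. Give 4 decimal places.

MCC = (TP·TN − FP·FN) / √((TP+FP)(TP+FN)(TN+FP)(TN+FN))
Numerator = 12·10 − 9·5 = 75
Denominator = √(21·17·19·15) = √101745 = 318.9749
MCC = 75 / 318.9749 = 0.2351

0.2351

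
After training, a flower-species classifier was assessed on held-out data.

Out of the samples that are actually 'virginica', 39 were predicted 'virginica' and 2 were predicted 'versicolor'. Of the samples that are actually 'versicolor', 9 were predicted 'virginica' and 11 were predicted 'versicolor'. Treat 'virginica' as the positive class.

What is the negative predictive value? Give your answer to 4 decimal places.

NPV = TN/(TN+FN) = 11/(11+2) = 0.8462

0.8462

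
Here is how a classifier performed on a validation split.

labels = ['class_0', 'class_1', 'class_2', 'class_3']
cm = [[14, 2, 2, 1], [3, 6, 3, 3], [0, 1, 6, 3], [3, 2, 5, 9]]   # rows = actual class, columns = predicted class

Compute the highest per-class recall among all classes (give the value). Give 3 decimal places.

0.737

Per-class recall (TP/(TP+FN)):
  class_0: TP=14, FN=2+2+1=5 → 14/19 = 0.7368
  class_1: TP=6, FN=3+3+3=9 → 6/15 = 0.4000
  class_2: TP=6, FN=0+1+3=4 → 6/10 = 0.6000
  class_3: TP=9, FN=3+2+5=10 → 9/19 = 0.4737
Highest is class 'class_0' with recall = 0.737.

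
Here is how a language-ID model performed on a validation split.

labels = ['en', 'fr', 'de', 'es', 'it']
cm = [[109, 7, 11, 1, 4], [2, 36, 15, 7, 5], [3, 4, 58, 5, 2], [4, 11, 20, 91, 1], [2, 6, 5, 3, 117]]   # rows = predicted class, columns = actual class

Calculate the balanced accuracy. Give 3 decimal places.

0.752

Balanced accuracy = mean of per-class recall.
  en: recall = 109/120 = 0.9083
  fr: recall = 36/64 = 0.5625
  de: recall = 58/109 = 0.5321
  es: recall = 91/107 = 0.8505
  it: recall = 117/129 = 0.9070
Mean = (0.9083 + 0.5625 + 0.5321 + 0.8505 + 0.9070) / 5 = 0.752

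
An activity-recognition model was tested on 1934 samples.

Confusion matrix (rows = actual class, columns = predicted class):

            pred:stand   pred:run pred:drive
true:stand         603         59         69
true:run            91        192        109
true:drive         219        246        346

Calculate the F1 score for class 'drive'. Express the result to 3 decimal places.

0.518

Treat 'drive' as positive and all other classes as negative.
F1 score = 2·TP/(2·TP+FP+FN).
drive: TP=346, FP=69+109=178, FN=219+246=465 → 692/1335 = 0.5184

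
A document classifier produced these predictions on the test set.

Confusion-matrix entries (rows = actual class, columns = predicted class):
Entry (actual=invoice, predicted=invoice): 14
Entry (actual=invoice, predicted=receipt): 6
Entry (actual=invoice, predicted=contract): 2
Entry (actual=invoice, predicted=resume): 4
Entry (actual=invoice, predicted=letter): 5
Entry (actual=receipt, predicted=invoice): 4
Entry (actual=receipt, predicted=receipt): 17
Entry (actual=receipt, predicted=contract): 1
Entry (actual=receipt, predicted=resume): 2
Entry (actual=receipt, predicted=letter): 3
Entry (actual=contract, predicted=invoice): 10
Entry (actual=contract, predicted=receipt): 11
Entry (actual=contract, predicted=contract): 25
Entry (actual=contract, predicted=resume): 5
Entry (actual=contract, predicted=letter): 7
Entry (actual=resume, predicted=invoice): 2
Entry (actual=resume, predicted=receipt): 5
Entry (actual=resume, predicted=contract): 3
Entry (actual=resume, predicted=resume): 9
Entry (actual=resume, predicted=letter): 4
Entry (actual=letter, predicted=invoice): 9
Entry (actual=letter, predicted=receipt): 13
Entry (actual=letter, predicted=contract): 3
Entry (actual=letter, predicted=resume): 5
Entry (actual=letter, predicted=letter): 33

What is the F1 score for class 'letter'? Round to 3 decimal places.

One-vs-rest for 'letter': TP = diagonal; FP = other classes predicted 'letter'; FN = 'letter' predicted as other.
F1 score = 2·TP/(2·TP+FP+FN).
letter: TP=33, FP=5+3+7+4=19, FN=9+13+3+5=30 → 66/115 = 0.5739

0.574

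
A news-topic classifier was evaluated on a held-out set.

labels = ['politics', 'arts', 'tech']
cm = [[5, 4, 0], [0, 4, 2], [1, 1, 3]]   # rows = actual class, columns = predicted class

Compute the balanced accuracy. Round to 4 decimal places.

0.6074

Balanced accuracy = mean of per-class recall.
  politics: recall = 5/9 = 0.55556
  arts: recall = 4/6 = 0.66667
  tech: recall = 3/5 = 0.60000
Mean = (0.55556 + 0.66667 + 0.60000) / 3 = 0.6074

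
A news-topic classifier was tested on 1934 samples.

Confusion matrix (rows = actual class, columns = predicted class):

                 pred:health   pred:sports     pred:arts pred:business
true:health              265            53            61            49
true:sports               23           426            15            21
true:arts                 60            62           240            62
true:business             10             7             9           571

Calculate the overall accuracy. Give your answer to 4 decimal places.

Accuracy = trace / total = (265+426+240+571=1502) / 1934 = 1502/1934 = 0.7766

0.7766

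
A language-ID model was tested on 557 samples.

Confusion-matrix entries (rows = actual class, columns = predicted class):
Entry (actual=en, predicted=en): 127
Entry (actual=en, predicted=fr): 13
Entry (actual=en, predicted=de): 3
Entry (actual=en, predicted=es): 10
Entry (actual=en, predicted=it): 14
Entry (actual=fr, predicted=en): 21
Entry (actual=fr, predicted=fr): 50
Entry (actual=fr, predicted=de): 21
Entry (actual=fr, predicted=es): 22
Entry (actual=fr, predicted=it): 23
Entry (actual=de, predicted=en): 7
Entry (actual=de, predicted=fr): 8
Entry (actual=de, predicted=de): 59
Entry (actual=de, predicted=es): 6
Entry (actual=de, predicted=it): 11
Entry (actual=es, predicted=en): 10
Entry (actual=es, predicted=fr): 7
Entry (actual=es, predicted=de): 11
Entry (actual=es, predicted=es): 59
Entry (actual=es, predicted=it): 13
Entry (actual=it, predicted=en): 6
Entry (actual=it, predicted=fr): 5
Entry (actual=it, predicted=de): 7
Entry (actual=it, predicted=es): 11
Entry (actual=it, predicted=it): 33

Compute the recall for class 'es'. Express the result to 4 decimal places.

recall = TP/(TP+FN).
es: TP=59, FN=10+7+11+13=41 → 59/100 = 0.59000

0.5900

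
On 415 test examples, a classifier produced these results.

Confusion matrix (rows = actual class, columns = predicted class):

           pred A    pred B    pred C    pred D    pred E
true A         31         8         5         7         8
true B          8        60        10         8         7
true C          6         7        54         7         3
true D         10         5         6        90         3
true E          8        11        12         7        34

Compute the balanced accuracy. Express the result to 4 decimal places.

0.6267

Balanced accuracy = mean of per-class recall.
  A: recall = 31/59 = 0.52542
  B: recall = 60/93 = 0.64516
  C: recall = 54/77 = 0.70130
  D: recall = 90/114 = 0.78947
  E: recall = 34/72 = 0.47222
Mean = (0.52542 + 0.64516 + 0.70130 + 0.78947 + 0.47222) / 5 = 0.6267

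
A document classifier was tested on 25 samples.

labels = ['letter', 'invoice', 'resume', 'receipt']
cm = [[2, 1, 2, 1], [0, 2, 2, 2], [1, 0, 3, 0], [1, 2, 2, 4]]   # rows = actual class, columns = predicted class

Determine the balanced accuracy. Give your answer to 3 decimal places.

0.465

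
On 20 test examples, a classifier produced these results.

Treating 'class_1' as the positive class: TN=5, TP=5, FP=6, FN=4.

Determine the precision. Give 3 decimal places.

0.455

Precision = TP/(TP+FP) = 5/(5+6) = 5/11 = 0.455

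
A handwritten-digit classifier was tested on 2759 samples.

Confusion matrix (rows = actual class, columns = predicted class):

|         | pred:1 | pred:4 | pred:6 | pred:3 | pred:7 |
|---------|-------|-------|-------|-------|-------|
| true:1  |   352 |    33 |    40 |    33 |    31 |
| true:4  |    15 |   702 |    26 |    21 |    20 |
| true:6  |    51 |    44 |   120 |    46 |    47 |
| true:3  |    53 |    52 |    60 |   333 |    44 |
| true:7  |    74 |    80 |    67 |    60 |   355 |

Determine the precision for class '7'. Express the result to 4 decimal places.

0.7143

precision = TP/(TP+FP).
7: TP=355, FP=31+20+47+44=142 → 355/497 = 0.71429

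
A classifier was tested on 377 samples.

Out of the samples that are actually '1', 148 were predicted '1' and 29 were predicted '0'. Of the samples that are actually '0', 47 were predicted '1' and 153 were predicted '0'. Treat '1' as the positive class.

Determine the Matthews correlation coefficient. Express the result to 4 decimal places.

0.6004

MCC = (TP·TN − FP·FN) / √((TP+FP)(TP+FN)(TN+FP)(TN+FN))
Numerator = 148·153 − 47·29 = 21281
Denominator = √(195·177·200·182) = √1256346000 = 35444.9714
MCC = 21281 / 35444.9714 = 0.6004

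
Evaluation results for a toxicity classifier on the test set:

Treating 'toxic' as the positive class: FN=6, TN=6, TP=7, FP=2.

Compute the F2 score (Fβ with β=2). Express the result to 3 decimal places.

0.574

Fβ = (1+β²)·TP / ((1+β²)·TP + β²·FN + FP), with β²=4
= 5·7 / (5·7 + 4·6 + 2) = 0.574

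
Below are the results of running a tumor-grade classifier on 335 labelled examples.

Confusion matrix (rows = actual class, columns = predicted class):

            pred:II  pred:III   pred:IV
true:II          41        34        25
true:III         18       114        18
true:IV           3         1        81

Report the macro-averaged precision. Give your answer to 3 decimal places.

0.693

Per-class precision (TP/(TP+FP)):
  II: TP=41, FP=18+3=21 → 41/62 = 0.6613
  III: TP=114, FP=34+1=35 → 114/149 = 0.7651
  IV: TP=81, FP=25+18=43 → 81/124 = 0.6532
Macro-precision = mean = (0.6613 + 0.7651 + 0.6532) / 3 = 0.693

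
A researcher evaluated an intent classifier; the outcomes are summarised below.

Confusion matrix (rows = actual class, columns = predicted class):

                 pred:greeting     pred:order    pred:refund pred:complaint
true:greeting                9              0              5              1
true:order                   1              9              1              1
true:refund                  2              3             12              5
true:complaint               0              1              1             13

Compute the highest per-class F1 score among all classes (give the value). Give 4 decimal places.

Per-class F1 score (2·TP/(2·TP+FP+FN)):
  greeting: TP=9, FP=1+2+0=3, FN=0+5+1=6 → 18/27 = 0.66667
  order: TP=9, FP=0+3+1=4, FN=1+1+1=3 → 18/25 = 0.72000
  refund: TP=12, FP=5+1+1=7, FN=2+3+5=10 → 24/41 = 0.58537
  complaint: TP=13, FP=1+1+5=7, FN=0+1+1=2 → 26/35 = 0.74286
Highest is class 'complaint' with F1 score = 0.7429.

0.7429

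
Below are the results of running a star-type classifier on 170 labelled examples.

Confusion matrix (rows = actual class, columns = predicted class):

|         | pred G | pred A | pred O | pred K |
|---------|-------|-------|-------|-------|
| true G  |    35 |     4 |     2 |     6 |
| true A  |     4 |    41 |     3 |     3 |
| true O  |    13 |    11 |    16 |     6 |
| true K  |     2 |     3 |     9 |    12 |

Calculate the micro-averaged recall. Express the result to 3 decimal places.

0.612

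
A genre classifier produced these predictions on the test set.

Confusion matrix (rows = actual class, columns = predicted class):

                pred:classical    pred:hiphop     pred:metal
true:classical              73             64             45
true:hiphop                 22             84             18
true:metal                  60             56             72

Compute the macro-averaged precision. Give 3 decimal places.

Per-class precision (TP/(TP+FP)):
  classical: TP=73, FP=22+60=82 → 73/155 = 0.4710
  hiphop: TP=84, FP=64+56=120 → 84/204 = 0.4118
  metal: TP=72, FP=45+18=63 → 72/135 = 0.5333
Macro-precision = mean = (0.4710 + 0.4118 + 0.5333) / 3 = 0.472

0.472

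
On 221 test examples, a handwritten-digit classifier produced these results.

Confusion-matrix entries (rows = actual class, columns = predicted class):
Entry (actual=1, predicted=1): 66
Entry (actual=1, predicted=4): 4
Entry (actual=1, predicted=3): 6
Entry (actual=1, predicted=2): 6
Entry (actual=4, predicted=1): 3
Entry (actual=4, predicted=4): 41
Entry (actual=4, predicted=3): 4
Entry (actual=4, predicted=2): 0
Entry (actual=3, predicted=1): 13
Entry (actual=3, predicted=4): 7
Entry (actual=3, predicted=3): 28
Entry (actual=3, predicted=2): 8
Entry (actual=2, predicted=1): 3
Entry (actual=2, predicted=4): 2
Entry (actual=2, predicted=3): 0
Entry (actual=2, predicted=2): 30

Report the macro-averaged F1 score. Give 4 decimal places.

0.7374

Per-class F1 score (2·TP/(2·TP+FP+FN)):
  1: TP=66, FP=3+13+3=19, FN=4+6+6=16 → 132/167 = 0.79042
  4: TP=41, FP=4+7+2=13, FN=3+4+0=7 → 82/102 = 0.80392
  3: TP=28, FP=6+4+0=10, FN=13+7+8=28 → 56/94 = 0.59574
  2: TP=30, FP=6+0+8=14, FN=3+2+0=5 → 60/79 = 0.75949
Macro-F1 score = mean = (0.79042 + 0.80392 + 0.59574 + 0.75949) / 4 = 0.7374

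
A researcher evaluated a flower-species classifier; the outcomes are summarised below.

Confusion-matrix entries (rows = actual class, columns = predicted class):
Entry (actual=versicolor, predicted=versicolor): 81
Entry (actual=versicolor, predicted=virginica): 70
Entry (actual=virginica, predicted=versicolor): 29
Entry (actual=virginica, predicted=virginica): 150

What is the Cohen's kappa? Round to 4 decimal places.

Observed agreement pₒ = trace/N = 231/330 = 0.70000
Expected agreement pₑ = Σ (rowᵢ·colᵢ)/N² = (151·110 + 179·220)/330² = 0.51414
κ = (pₒ − pₑ)/(1 − pₑ) = (0.70000 − 0.51414)/(1 − 0.51414) = 0.3825

0.3825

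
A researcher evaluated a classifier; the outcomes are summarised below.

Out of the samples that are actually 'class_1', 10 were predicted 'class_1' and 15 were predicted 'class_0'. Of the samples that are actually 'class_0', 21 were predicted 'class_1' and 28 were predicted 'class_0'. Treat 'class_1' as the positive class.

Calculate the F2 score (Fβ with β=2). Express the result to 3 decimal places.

0.382

Fβ = (1+β²)·TP / ((1+β²)·TP + β²·FN + FP), with β²=4
= 5·10 / (5·10 + 4·15 + 21) = 0.382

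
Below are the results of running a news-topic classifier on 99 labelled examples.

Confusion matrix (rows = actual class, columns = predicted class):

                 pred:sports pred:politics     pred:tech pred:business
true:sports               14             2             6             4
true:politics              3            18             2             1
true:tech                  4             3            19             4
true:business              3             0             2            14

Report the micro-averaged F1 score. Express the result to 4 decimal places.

0.6566

Micro-averaging pools counts across classes: ΣTP=65, ΣFP=34, ΣFN=34.
Micro-F1 score = 2·TP/(2·TP+FP+FN) on pooled counts = 0.6566 (equals overall accuracy in single-label multiclass).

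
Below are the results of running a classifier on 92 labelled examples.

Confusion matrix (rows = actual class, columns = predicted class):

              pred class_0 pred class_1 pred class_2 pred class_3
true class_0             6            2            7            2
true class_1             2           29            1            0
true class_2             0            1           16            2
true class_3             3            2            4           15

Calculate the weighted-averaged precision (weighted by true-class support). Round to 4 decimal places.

0.7214

Per-class precision (TP/(TP+FP)):
  class_0: TP=6, FP=2+0+3=5 → 6/11 = 0.54545
  class_1: TP=29, FP=2+1+2=5 → 29/34 = 0.85294
  class_2: TP=16, FP=7+1+4=12 → 16/28 = 0.57143
  class_3: TP=15, FP=2+0+2=4 → 15/19 = 0.78947
Weighted-precision = Σ (supportᵢ/N)·precisionᵢ with N=92: (17/92)·0.54545 + (32/92)·0.85294 + (19/92)·0.57143 + (24/92)·0.78947 = 0.7214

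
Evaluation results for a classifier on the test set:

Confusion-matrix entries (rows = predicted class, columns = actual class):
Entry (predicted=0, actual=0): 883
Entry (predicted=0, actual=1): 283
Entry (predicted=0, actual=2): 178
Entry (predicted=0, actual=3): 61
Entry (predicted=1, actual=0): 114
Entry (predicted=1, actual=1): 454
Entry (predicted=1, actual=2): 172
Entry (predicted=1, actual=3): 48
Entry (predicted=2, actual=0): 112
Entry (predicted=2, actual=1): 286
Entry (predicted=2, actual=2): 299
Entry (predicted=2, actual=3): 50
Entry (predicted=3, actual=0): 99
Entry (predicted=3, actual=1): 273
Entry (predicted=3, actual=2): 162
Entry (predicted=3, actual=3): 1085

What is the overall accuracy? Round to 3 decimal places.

0.597

Accuracy = trace / total = (883+454+299+1085=2721) / 4559 = 2721/4559 = 0.597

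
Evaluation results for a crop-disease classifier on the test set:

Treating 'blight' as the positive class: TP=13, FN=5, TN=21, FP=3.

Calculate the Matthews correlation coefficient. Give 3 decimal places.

0.609

MCC = (TP·TN − FP·FN) / √((TP+FP)(TP+FN)(TN+FP)(TN+FN))
Numerator = 13·21 − 3·5 = 258
Denominator = √(16·18·24·26) = √179712 = 423.9245
MCC = 258 / 423.9245 = 0.609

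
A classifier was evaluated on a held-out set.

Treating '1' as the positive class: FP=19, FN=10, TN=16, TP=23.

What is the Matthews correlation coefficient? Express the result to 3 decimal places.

MCC = (TP·TN − FP·FN) / √((TP+FP)(TP+FN)(TN+FP)(TN+FN))
Numerator = 23·16 − 19·10 = 178
Denominator = √(42·33·35·26) = √1261260 = 1123.0583
MCC = 178 / 1123.0583 = 0.158

0.158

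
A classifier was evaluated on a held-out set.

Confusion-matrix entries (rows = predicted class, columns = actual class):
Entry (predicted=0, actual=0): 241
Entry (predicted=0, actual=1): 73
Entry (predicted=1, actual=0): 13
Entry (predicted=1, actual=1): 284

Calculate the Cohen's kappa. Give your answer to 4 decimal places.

Observed agreement pₒ = trace/N = 525/611 = 0.85925
Expected agreement pₑ = Σ (rowᵢ·colᵢ)/N² = (254·314 + 357·297)/611² = 0.49765
κ = (pₒ − pₑ)/(1 − pₑ) = (0.85925 − 0.49765)/(1 − 0.49765) = 0.7198

0.7198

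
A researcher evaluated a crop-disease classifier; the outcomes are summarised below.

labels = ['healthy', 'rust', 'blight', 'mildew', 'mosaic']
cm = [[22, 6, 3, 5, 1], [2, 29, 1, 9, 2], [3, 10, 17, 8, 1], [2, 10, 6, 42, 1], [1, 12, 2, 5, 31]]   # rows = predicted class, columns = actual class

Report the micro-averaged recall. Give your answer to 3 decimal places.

Micro-averaging pools counts across classes: ΣTP=141, ΣFP=90, ΣFN=90.
Micro-recall = TP/(TP+FN) on pooled counts = 0.610 (equals overall accuracy in single-label multiclass).

0.610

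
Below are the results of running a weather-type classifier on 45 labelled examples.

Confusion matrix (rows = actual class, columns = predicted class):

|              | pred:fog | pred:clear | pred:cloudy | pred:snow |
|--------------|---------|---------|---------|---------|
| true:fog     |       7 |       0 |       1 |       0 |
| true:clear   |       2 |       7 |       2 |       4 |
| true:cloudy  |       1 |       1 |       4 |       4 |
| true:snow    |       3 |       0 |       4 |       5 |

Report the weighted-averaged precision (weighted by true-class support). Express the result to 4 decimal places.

0.5708

Per-class precision (TP/(TP+FP)):
  fog: TP=7, FP=2+1+3=6 → 7/13 = 0.53846
  clear: TP=7, FP=0+1+0=1 → 7/8 = 0.87500
  cloudy: TP=4, FP=1+2+4=7 → 4/11 = 0.36364
  snow: TP=5, FP=0+4+4=8 → 5/13 = 0.38462
Weighted-precision = Σ (supportᵢ/N)·precisionᵢ with N=45: (8/45)·0.53846 + (15/45)·0.87500 + (10/45)·0.36364 + (12/45)·0.38462 = 0.5708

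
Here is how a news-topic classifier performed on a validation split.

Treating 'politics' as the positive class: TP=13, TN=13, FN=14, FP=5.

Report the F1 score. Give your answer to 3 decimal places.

Precision = TP/(TP+FP) = 13/18 = 0.7222
Recall = TP/(TP+FN) = 13/27 = 0.4815
F1 = 2·TP/(2·TP+FP+FN) = 26/45 = 0.578

0.578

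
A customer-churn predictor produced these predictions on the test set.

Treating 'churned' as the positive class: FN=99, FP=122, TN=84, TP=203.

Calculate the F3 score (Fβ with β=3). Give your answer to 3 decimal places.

Fβ = (1+β²)·TP / ((1+β²)·TP + β²·FN + FP), with β²=9
= 10·203 / (10·203 + 9·99 + 122) = 0.667

0.667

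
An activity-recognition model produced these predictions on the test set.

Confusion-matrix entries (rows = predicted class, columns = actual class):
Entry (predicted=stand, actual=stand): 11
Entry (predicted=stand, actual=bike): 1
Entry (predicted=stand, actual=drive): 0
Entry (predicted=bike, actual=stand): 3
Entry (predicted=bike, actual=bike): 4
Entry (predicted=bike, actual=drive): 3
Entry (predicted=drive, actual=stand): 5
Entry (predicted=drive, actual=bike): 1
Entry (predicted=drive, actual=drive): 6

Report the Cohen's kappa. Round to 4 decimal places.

0.4184

Observed agreement pₒ = trace/N = 21/34 = 0.61765
Expected agreement pₑ = Σ (rowᵢ·colᵢ)/N² = (19·12 + 6·10 + 9·12)/34² = 0.34256
κ = (pₒ − pₑ)/(1 − pₑ) = (0.61765 − 0.34256)/(1 − 0.34256) = 0.4184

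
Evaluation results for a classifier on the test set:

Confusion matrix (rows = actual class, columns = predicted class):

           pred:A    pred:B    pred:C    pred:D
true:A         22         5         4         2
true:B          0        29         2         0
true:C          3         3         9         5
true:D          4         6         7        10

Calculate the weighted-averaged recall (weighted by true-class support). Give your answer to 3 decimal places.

0.631

Per-class recall (TP/(TP+FN)):
  A: TP=22, FN=5+4+2=11 → 22/33 = 0.6667
  B: TP=29, FN=0+2+0=2 → 29/31 = 0.9355
  C: TP=9, FN=3+3+5=11 → 9/20 = 0.4500
  D: TP=10, FN=4+6+7=17 → 10/27 = 0.3704
Weighted-recall = Σ (supportᵢ/N)·recallᵢ with N=111: (33/111)·0.6667 + (31/111)·0.9355 + (20/111)·0.4500 + (27/111)·0.3704 = 0.631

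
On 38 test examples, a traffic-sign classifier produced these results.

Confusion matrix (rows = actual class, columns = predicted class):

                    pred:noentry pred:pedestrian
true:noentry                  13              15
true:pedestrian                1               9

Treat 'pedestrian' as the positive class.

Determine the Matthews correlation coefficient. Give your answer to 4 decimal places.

MCC = (TP·TN − FP·FN) / √((TP+FP)(TP+FN)(TN+FP)(TN+FN))
Numerator = 9·13 − 15·1 = 102
Denominator = √(24·10·28·14) = √94080 = 306.7246
MCC = 102 / 306.7246 = 0.3325

0.3325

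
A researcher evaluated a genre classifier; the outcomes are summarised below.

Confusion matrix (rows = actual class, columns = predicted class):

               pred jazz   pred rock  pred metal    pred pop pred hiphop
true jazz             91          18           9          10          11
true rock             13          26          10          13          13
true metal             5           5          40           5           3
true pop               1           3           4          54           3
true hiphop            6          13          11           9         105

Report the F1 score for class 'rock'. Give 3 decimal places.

Treat 'rock' as positive and all other classes as negative.
F1 score = 2·TP/(2·TP+FP+FN).
rock: TP=26, FP=18+5+3+13=39, FN=13+10+13+13=49 → 52/140 = 0.3714

0.371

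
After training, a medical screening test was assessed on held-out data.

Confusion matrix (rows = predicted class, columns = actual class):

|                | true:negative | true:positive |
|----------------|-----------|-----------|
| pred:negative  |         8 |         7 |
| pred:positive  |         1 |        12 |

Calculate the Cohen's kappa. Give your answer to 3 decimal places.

0.443

Observed agreement pₒ = trace/N = 20/28 = 0.7143
Expected agreement pₑ = Σ (rowᵢ·colᵢ)/N² = (9·15 + 19·13)/28² = 0.4872
κ = (pₒ − pₑ)/(1 − pₑ) = (0.7143 − 0.4872)/(1 − 0.4872) = 0.443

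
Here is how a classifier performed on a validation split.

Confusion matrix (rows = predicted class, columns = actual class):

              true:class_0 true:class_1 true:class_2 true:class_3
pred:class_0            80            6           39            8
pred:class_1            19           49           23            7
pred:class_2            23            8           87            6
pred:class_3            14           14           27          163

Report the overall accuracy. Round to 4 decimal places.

Accuracy = trace / total = (80+49+87+163=379) / 573 = 379/573 = 0.6614

0.6614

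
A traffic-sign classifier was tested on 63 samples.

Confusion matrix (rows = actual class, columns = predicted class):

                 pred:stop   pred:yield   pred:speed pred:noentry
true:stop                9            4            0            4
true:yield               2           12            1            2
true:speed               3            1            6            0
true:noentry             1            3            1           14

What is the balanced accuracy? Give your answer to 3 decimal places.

Balanced accuracy = mean of per-class recall.
  stop: recall = 9/17 = 0.5294
  yield: recall = 12/17 = 0.7059
  speed: recall = 6/10 = 0.6000
  noentry: recall = 14/19 = 0.7368
Mean = (0.5294 + 0.7059 + 0.6000 + 0.7368) / 4 = 0.643

0.643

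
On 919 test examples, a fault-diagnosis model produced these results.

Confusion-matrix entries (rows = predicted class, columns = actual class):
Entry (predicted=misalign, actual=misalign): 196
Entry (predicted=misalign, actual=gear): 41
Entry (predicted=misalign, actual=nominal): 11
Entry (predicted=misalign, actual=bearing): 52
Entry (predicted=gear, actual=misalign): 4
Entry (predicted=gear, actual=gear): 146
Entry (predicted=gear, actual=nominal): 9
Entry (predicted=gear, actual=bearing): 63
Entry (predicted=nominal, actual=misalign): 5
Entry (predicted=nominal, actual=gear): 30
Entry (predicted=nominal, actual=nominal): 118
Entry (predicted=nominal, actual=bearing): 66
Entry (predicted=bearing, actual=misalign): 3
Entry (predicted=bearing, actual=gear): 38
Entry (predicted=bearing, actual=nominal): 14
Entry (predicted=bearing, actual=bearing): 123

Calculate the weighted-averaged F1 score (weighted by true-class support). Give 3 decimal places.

0.619

Per-class F1 score (2·TP/(2·TP+FP+FN)):
  misalign: TP=196, FP=41+11+52=104, FN=4+5+3=12 → 392/508 = 0.7717
  gear: TP=146, FP=4+9+63=76, FN=41+30+38=109 → 292/477 = 0.6122
  nominal: TP=118, FP=5+30+66=101, FN=11+9+14=34 → 236/371 = 0.6361
  bearing: TP=123, FP=3+38+14=55, FN=52+63+66=181 → 246/482 = 0.5104
Weighted-F1 score = Σ (supportᵢ/N)·F1 scoreᵢ with N=919: (208/919)·0.7717 + (255/919)·0.6122 + (152/919)·0.6361 + (304/919)·0.5104 = 0.619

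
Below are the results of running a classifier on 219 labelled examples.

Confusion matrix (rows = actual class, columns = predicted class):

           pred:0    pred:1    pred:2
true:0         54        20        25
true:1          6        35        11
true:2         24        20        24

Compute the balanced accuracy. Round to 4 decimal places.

Balanced accuracy = mean of per-class recall.
  0: recall = 54/99 = 0.54545
  1: recall = 35/52 = 0.67308
  2: recall = 24/68 = 0.35294
Mean = (0.54545 + 0.67308 + 0.35294) / 3 = 0.5238

0.5238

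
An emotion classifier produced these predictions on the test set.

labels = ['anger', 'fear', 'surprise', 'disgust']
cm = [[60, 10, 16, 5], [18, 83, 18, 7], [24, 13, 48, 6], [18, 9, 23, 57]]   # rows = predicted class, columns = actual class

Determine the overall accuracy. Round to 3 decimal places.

0.598

Accuracy = trace / total = (60+83+48+57=248) / 415 = 248/415 = 0.598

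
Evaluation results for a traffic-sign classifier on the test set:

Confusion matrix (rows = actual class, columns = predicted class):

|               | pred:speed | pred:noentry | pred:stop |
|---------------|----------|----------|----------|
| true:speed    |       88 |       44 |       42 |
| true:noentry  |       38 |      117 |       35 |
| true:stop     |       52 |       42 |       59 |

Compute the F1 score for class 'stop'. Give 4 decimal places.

0.4083

F1 score = 2·TP/(2·TP+FP+FN).
stop: TP=59, FP=42+35=77, FN=52+42=94 → 118/289 = 0.40830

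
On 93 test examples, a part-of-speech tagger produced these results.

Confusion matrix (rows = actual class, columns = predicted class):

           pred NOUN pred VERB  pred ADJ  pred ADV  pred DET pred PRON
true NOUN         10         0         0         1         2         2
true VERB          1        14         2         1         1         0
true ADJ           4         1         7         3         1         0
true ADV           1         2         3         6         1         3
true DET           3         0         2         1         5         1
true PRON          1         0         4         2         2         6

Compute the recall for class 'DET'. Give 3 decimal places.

0.417

Treat 'DET' as positive and all other classes as negative.
recall = TP/(TP+FN).
DET: TP=5, FN=3+0+2+1+1=7 → 5/12 = 0.4167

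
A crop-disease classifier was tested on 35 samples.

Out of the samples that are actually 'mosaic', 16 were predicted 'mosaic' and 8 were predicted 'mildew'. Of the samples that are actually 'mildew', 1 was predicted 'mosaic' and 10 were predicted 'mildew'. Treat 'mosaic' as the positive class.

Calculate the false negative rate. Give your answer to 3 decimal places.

FNR = FN/(FN+TP) = 8/(8+16) = 0.333

0.333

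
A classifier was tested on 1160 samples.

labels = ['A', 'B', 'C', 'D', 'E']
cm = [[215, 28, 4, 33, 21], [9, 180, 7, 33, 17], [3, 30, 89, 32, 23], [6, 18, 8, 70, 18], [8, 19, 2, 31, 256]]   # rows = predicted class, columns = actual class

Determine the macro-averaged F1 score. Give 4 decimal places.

0.6660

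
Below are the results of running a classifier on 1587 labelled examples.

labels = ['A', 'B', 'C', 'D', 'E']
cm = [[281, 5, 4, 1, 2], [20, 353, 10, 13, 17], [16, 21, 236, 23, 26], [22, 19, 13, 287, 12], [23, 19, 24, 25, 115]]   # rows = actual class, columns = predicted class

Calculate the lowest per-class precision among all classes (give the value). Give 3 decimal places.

Per-class precision (TP/(TP+FP)):
  A: TP=281, FP=20+16+22+23=81 → 281/362 = 0.7762
  B: TP=353, FP=5+21+19+19=64 → 353/417 = 0.8465
  C: TP=236, FP=4+10+13+24=51 → 236/287 = 0.8223
  D: TP=287, FP=1+13+23+25=62 → 287/349 = 0.8223
  E: TP=115, FP=2+17+26+12=57 → 115/172 = 0.6686
Lowest is class 'E' with precision = 0.669.

0.669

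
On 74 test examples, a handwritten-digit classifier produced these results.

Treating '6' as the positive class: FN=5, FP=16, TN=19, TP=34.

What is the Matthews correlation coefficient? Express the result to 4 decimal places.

MCC = (TP·TN − FP·FN) / √((TP+FP)(TP+FN)(TN+FP)(TN+FN))
Numerator = 34·19 − 16·5 = 566
Denominator = √(50·39·35·24) = √1638000 = 1279.8437
MCC = 566 / 1279.8437 = 0.4422

0.4422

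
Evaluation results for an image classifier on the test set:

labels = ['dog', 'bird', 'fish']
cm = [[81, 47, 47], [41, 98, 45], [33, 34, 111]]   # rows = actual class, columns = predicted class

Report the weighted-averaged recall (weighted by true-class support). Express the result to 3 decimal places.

Per-class recall (TP/(TP+FN)):
  dog: TP=81, FN=47+47=94 → 81/175 = 0.4629
  bird: TP=98, FN=41+45=86 → 98/184 = 0.5326
  fish: TP=111, FN=33+34=67 → 111/178 = 0.6236
Weighted-recall = Σ (supportᵢ/N)·recallᵢ with N=537: (175/537)·0.4629 + (184/537)·0.5326 + (178/537)·0.6236 = 0.540

0.540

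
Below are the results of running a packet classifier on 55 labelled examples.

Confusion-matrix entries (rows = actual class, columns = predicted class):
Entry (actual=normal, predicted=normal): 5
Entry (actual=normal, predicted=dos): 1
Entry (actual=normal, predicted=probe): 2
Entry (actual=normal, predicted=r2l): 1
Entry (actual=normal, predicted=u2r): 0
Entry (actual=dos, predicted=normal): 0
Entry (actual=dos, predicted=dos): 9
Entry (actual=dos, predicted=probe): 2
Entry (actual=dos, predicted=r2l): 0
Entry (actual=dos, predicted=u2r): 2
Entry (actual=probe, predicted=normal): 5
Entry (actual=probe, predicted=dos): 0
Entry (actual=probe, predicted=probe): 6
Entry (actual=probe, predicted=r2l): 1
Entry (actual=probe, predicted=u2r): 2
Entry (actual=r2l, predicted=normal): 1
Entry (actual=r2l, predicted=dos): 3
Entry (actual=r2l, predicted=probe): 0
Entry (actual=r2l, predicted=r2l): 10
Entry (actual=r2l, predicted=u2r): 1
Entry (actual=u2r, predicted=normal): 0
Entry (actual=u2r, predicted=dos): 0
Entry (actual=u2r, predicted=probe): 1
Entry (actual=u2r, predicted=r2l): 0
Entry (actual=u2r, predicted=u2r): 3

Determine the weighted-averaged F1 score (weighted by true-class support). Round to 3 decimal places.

Per-class F1 score (2·TP/(2·TP+FP+FN)):
  normal: TP=5, FP=0+5+1+0=6, FN=1+2+1+0=4 → 10/20 = 0.5000
  dos: TP=9, FP=1+0+3+0=4, FN=0+2+0+2=4 → 18/26 = 0.6923
  probe: TP=6, FP=2+2+0+1=5, FN=5+0+1+2=8 → 12/25 = 0.4800
  r2l: TP=10, FP=1+0+1+0=2, FN=1+3+0+1=5 → 20/27 = 0.7407
  u2r: TP=3, FP=0+2+2+1=5, FN=0+0+1+0=1 → 6/12 = 0.5000
Weighted-F1 score = Σ (supportᵢ/N)·F1 scoreᵢ with N=55: (9/55)·0.5000 + (13/55)·0.6923 + (14/55)·0.4800 + (15/55)·0.7407 + (4/55)·0.5000 = 0.606

0.606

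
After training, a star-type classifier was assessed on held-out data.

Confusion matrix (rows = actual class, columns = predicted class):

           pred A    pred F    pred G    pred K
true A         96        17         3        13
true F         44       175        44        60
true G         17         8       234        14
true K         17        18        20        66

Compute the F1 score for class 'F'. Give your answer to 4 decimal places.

0.6470

Treat 'F' as positive and all other classes as negative.
F1 score = 2·TP/(2·TP+FP+FN).
F: TP=175, FP=17+8+18=43, FN=44+44+60=148 → 350/541 = 0.64695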